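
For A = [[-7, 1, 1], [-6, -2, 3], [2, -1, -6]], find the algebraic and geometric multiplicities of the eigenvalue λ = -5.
The characteristic polynomial is (x + 5)^3, so the factor x + 5 appears with exponent 3: the algebraic multiplicity is 3.

rank(A + 5I) = 1, so the eigenspace has dimension 3 - 1 = 2: the geometric multiplicity is 2.

Since 2 < 3, A is not diagonalizable.

algebraic multiplicity 3, geometric multiplicity 2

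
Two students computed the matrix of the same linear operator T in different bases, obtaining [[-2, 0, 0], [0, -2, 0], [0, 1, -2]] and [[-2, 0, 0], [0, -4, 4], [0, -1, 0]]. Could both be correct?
Two matrices over a field are similar if and only if they have the same invariant factors.

Both A and B have characteristic polynomial (x + 2)^3 and minimal polynomial (x + 2)^2. Computing further, both have invariant factors x + 2, (x + 2)^2. Hence A and B are similar.

Yes.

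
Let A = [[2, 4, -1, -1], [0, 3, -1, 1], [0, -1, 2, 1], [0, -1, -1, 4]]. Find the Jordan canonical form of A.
J = [[2, 0, 0, 0], [0, 3, 1, 0], [0, 0, 3, 1], [0, 0, 0, 3]]

The characteristic polynomial is det(xI - A) = (x - 3)^3(x - 2), so the eigenvalues are 2 (algebraic multiplicity 1), 3 (algebraic multiplicity 3).

For λ = 2: algebraic multiplicity 1 gives one 1×1 block.

For λ = 3: rank(A - 3I) = 3, rank((A - 3I)^2) = 2, rank((A - 3I)^3) = 1. The eigenspace has dimension 4 - 3 = 1, so there is 1 Jordan block; the rank sequence gives block sizes [3].

Assembling the blocks gives the Jordan form J above.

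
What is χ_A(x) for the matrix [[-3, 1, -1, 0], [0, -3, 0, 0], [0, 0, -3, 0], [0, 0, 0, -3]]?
xI - A = [[x + 3, -1, 1, 0], [0, x + 3, 0, 0], [0, 0, x + 3, 0], [0, 0, 0, x + 3]].

Expanding det(xI - A) along the first row:
det(xI - A) = + (x + 3)·det([[x + 3, 0, 0], [0, x + 3, 0], [0, 0, x + 3]]) - (-1)·det([[0, 0, 0], [0, x + 3, 0], [0, 0, x + 3]]) + (1)·det([[0, x + 3, 0], [0, 0, 0], [0, 0, x + 3]]) - (0)·det([[0, x + 3, 0], [0, 0, x + 3], [0, 0, 0]]).

Evaluating gives χ_A(x) = x^4 + 12x^3 + 54x^2 + 108x + 81 = (x + 3)^4.

χ_A(x) = (x + 3)^4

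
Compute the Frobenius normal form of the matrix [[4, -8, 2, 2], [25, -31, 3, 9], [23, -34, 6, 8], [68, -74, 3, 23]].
R = [[0, 0, 0, -16], [1, 0, 0, -8], [0, 1, 0, 7], [0, 0, 1, 2]]

The invariant factors of A (the non-unit diagonal entries of the Smith normal form of xI - A over ℚ[x]) are (x^2 - x - 4)^2, each dividing the next. The characteristic polynomial is their product, (x^2 - x - 4)^2.

The rational canonical form is the block-diagonal matrix of companion matrices C(f_i):
R = [[0, 0, 0, -16], [1, 0, 0, -8], [0, 1, 0, 7], [0, 0, 1, 2]].

Note the characteristic polynomial does not split into linear factors over ℚ, so A has no Jordan form over ℚ; the rational canonical form exists over any field.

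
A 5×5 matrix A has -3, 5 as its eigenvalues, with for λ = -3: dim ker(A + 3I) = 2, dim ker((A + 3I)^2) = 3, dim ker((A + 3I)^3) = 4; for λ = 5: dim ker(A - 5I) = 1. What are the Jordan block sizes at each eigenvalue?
λ = -3: successive nullity increments [2, 1, 1] count blocks of size ≥ k; block sizes are [3, 1].
λ = 5: successive nullity increments [1] count blocks of size ≥ k; block sizes are [1].

Jordan blocks: (-3, 3), (-3, 1), (5, 1)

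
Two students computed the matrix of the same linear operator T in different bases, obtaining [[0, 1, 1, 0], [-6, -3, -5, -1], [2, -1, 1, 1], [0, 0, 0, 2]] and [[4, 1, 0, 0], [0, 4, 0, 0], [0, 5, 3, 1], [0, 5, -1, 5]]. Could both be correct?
trace(A) = 0 but trace(B) = 16. The trace is a similarity invariant, so A and B are not similar.

No.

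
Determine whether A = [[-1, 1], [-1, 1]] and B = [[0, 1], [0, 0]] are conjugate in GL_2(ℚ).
Yes.

Two matrices over a field are similar if and only if they have the same invariant factors.

Both A and B have characteristic polynomial x^2 and minimal polynomial x^2. Computing further, both have invariant factors x^2. Hence A and B are similar.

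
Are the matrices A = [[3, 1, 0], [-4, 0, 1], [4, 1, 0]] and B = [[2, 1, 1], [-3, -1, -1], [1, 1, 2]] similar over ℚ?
Yes.

Two matrices over a field are similar if and only if they have the same invariant factors.

Both A and B have characteristic polynomial (x - 1)^3 and minimal polynomial (x - 1)^3. Computing further, both have invariant factors (x - 1)^3. Hence A and B are similar.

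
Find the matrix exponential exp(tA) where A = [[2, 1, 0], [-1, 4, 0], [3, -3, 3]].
e^{tA} = [[(1 - t)*e^{3*t}, t*e^{3*t}, 0], [-t*e^{3*t}, (t + 1)*e^{3*t}, 0], [3*t*e^{3*t}, -3*t*e^{3*t}, e^{3*t}]]

A has Jordan form J = [[3, 1, 0], [0, 3, 0], [0, 0, 3]] with A = PJP^{-1}, so e^{tA} = P e^{tJ} P^{-1}.

For a Jordan block J_k(λ), e^{tJ_k(λ)} = e^{λt} · (I + tN + t^2 N^2/2! + ... + t^{k-1} N^{k-1}/(k-1)!) where N is the nilpotent superdiagonal part.

Assembling the blocks and conjugating back gives the entries of e^{tA} as shown above.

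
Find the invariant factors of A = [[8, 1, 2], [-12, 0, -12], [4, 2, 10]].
x - 6, (x - 6)^2

The Jordan structure of A has elementary divisors (x - 6)^2, (x - 6). Arranging the block sizes at each eigenvalue in decreasing order and taking row products gives the invariant factors.

Invariant factors (smallest first, each dividing the next): x - 6, (x - 6)^2.

Check: the last factor (x - 6)^2 is the minimal polynomial, and the product (x - 6)^3 is the characteristic polynomial.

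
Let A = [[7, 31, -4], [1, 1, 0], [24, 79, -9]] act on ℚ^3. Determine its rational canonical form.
R = [[0, 0, -4], [1, 0, 0], [0, 1, -1]]

The invariant factors of A (the non-unit diagonal entries of the Smith normal form of xI - A over ℚ[x]) are (x + 2)(x^2 - x + 2), each dividing the next. The characteristic polynomial is their product, (x + 2)(x^2 - x + 2).

The rational canonical form is the block-diagonal matrix of companion matrices C(f_i):
R = [[0, 0, -4], [1, 0, 0], [0, 1, -1]].

Note the characteristic polynomial does not split into linear factors over ℚ, so A has no Jordan form over ℚ; the rational canonical form exists over any field.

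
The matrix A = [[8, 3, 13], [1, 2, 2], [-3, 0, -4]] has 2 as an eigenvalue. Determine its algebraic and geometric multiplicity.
The characteristic polynomial is (x - 2)^3, so the factor x - 2 appears with exponent 3: the algebraic multiplicity is 3.

rank(A - 2I) = 2, so the eigenspace has dimension 3 - 2 = 1: the geometric multiplicity is 1.

Since 1 < 3, A is not diagonalizable.

algebraic multiplicity 3, geometric multiplicity 1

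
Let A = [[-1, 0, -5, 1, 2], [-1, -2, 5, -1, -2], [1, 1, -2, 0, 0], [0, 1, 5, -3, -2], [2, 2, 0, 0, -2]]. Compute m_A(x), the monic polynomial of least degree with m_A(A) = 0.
m_A(x) = (x + 2)^2

The characteristic polynomial factors as (x + 2)^5. The minimal polynomial is ∏(x - λ)^{k_λ} where k_λ is the size of the largest Jordan block at λ.

For λ = -2: rank(A + 2I) = 2, and the largest Jordan block has size 2 (the smallest k with rank((A + 2I)^k) = rank((A + 2I)^(k+1))).

So m_A(x) = (x + 2)^2.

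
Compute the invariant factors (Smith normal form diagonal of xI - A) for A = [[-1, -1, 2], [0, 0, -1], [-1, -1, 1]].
x^3

The Jordan structure of A has elementary divisors x^3. Arranging the block sizes at each eigenvalue in decreasing order and taking row products gives the invariant factors.

Invariant factors (smallest first, each dividing the next): x^3.

Check: the last factor x^3 is the minimal polynomial, and the product x^3 is the characteristic polynomial.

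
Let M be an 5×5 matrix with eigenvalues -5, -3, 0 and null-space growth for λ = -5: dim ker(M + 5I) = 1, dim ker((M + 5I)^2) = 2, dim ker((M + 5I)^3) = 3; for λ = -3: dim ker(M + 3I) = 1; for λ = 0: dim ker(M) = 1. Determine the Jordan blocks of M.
λ = -5: successive nullity increments [1, 1, 1] count blocks of size ≥ k; block sizes are [3].
λ = -3: successive nullity increments [1] count blocks of size ≥ k; block sizes are [1].
λ = 0: successive nullity increments [1] count blocks of size ≥ k; block sizes are [1].

Jordan blocks: (-5, 3), (-3, 1), (0, 1)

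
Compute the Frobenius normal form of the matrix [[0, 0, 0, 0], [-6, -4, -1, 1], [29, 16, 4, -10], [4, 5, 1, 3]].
The invariant factors of A (the non-unit diagonal entries of the Smith normal form of xI - A over ℚ[x]) are x(x - 2)(x^2 - x + 3), each dividing the next. The characteristic polynomial is their product, x(x - 2)(x^2 - x + 3).

The rational canonical form is the block-diagonal matrix of companion matrices C(f_i):
R = [[0, 0, 0, 0], [1, 0, 0, 6], [0, 1, 0, -5], [0, 0, 1, 3]].

Note the characteristic polynomial does not split into linear factors over ℚ, so A has no Jordan form over ℚ; the rational canonical form exists over any field.

R = [[0, 0, 0, 0], [1, 0, 0, 6], [0, 1, 0, -5], [0, 0, 1, 3]]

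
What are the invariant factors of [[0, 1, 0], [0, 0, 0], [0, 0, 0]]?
x, x^2

The Jordan structure of A has elementary divisors x^2, x. Arranging the block sizes at each eigenvalue in decreasing order and taking row products gives the invariant factors.

Invariant factors (smallest first, each dividing the next): x, x^2.

Check: the last factor x^2 is the minimal polynomial, and the product x^3 is the characteristic polynomial.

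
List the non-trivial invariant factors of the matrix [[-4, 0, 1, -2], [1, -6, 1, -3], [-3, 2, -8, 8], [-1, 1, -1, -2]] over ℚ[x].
The Jordan structure of A has elementary divisors (x + 5)^2, (x + 5)^2. Arranging the block sizes at each eigenvalue in decreasing order and taking row products gives the invariant factors.

Invariant factors (smallest first, each dividing the next): (x + 5)^2, (x + 5)^2.

Check: the last factor (x + 5)^2 is the minimal polynomial, and the product (x + 5)^4 is the characteristic polynomial.

(x + 5)^2, (x + 5)^2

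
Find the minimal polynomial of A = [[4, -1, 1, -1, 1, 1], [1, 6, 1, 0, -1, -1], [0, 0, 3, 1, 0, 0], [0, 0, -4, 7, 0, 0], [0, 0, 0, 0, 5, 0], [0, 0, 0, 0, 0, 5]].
The characteristic polynomial factors as (x - 5)^6. The minimal polynomial is ∏(x - λ)^{k_λ} where k_λ is the size of the largest Jordan block at λ.

For λ = 5: rank(A - 5I) = 2, and the largest Jordan block has size 2 (the smallest k with rank((A - 5I)^k) = rank((A - 5I)^(k+1))).

So m_A(x) = (x - 5)^2.

m_A(x) = (x - 5)^2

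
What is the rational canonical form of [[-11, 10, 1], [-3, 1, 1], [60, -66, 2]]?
R = [[0, 0, 50], [1, 0, -5], [0, 1, -8]]

The invariant factors of A (the non-unit diagonal entries of the Smith normal form of xI - A over ℚ[x]) are (x - 2)(x + 5)^2, each dividing the next. The characteristic polynomial is their product, (x - 2)(x + 5)^2.

The rational canonical form is the block-diagonal matrix of companion matrices C(f_i):
R = [[0, 0, 50], [1, 0, -5], [0, 1, -8]].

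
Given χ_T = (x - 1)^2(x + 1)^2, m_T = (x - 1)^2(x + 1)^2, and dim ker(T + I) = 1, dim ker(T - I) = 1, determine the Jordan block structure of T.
λ = -1: algebraic multiplicity 2 (exponent in χ_T), largest block size 2 (exponent in m_T), 1 block (geometric multiplicity). This forces block sizes [2].
λ = 1: algebraic multiplicity 2 (exponent in χ_T), largest block size 2 (exponent in m_T), 1 block (geometric multiplicity). This forces block sizes [2].

Jordan blocks: (-1, 2), (1, 2)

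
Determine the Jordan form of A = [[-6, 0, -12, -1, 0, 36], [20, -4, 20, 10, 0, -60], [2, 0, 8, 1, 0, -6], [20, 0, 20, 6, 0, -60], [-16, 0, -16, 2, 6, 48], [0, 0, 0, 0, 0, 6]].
J = [[-4, 0, 0, 0, 0, 0], [0, -4, 0, 0, 0, 0], [0, 0, 6, 1, 0, 0], [0, 0, 0, 6, 0, 0], [0, 0, 0, 0, 6, 0], [0, 0, 0, 0, 0, 6]]

The characteristic polynomial is det(xI - A) = (x - 6)^4(x + 4)^2, so the eigenvalues are -4 (algebraic multiplicity 2), 6 (algebraic multiplicity 4).

For λ = -4: rank(A + 4I) = 4. The eigenspace has dimension 6 - 4 = 2, so there are 2 Jordan blocks; the rank sequence gives block sizes [1, 1].

For λ = 6: rank(A - 6I) = 3, rank((A - 6I)^2) = 2. The eigenspace has dimension 6 - 3 = 3, so there are 3 Jordan blocks; the rank sequence gives block sizes [2, 1, 1].

Assembling the blocks gives the Jordan form J above.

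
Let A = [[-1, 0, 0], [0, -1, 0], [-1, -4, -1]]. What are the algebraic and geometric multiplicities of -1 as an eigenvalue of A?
algebraic multiplicity 3, geometric multiplicity 2

The characteristic polynomial is (x + 1)^3, so the factor x + 1 appears with exponent 3: the algebraic multiplicity is 3.

rank(A + I) = 1, so the eigenspace has dimension 3 - 1 = 2: the geometric multiplicity is 2.

Since 2 < 3, A is not diagonalizable.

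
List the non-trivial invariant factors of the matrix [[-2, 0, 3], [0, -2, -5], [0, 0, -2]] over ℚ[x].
x + 2, (x + 2)^2

The Jordan structure of A has elementary divisors (x + 2)^2, (x + 2). Arranging the block sizes at each eigenvalue in decreasing order and taking row products gives the invariant factors.

Invariant factors (smallest first, each dividing the next): x + 2, (x + 2)^2.

Check: the last factor (x + 2)^2 is the minimal polynomial, and the product (x + 2)^3 is the characteristic polynomial.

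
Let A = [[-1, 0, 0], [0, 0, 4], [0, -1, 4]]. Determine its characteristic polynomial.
χ_A(x) = (x - 2)^2(x + 1)

xI - A = [[x + 1, 0, 0], [0, x, -4], [0, 1, x - 4]].

Expanding det(xI - A) along the first row:
det(xI - A) = + (x + 1)·det([[x, -4], [1, x - 4]]) - (0)·det([[0, -4], [0, x - 4]]) + (0)·det([[0, x], [0, 1]]).

Evaluating gives χ_A(x) = x^3 - 3x^2 + 4 = (x - 2)^2(x + 1).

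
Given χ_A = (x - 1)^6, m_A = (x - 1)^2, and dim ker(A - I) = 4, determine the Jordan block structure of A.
λ = 1: algebraic multiplicity 6 (exponent in χ_A), largest block size 2 (exponent in m_A), 4 blocks (geometric multiplicity). These force block sizes [2, 2, 1, 1].

Jordan blocks: (1, 2), (1, 2), (1, 1), (1, 1)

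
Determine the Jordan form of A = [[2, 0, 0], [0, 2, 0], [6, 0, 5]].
The characteristic polynomial is det(xI - A) = (x - 5)(x - 2)^2, so the eigenvalues are 2 (algebraic multiplicity 2), 5 (algebraic multiplicity 1).

For λ = 2: rank(A - 2I) = 1. The eigenspace has dimension 3 - 1 = 2, so there are 2 Jordan blocks; the rank sequence gives block sizes [1, 1].

For λ = 5: algebraic multiplicity 1 gives one 1×1 block.

Assembling the blocks gives the Jordan form J above.

J = [[2, 0, 0], [0, 2, 0], [0, 0, 5]]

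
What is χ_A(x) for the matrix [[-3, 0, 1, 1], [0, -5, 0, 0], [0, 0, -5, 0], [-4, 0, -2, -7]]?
xI - A = [[x + 3, 0, -1, -1], [0, x + 5, 0, 0], [0, 0, x + 5, 0], [4, 0, 2, x + 7]].

Expanding det(xI - A) along the first row:
det(xI - A) = + (x + 3)·det([[x + 5, 0, 0], [0, x + 5, 0], [0, 2, x + 7]]) - (0)·det([[0, 0, 0], [0, x + 5, 0], [4, 2, x + 7]]) + (-1)·det([[0, x + 5, 0], [0, 0, 0], [4, 0, x + 7]]) - (-1)·det([[0, x + 5, 0], [0, 0, x + 5], [4, 0, 2]]).

Evaluating gives χ_A(x) = x^4 + 20x^3 + 150x^2 + 500x + 625 = (x + 5)^4.

χ_A(x) = (x + 5)^4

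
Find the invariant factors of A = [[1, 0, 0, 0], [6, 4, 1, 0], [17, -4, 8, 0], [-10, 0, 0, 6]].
x - 6, (x - 6)^2(x - 1)

The Jordan structure of A has elementary divisors (x - 1), (x - 6)^2, (x - 6). Arranging the block sizes at each eigenvalue in decreasing order and taking row products gives the invariant factors.

Invariant factors (smallest first, each dividing the next): x - 6, (x - 6)^2(x - 1).

Check: the last factor (x - 6)^2(x - 1) is the minimal polynomial, and the product (x - 6)^3(x - 1) is the characteristic polynomial.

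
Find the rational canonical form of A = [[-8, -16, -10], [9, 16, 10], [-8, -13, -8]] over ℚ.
The invariant factors of A (the non-unit diagonal entries of the Smith normal form of xI - A over ℚ[x]) are x^3 + 2x - 2, each dividing the next. The characteristic polynomial is their product, x^3 + 2x - 2.

The rational canonical form is the block-diagonal matrix of companion matrices C(f_i):
R = [[0, 0, 2], [1, 0, -2], [0, 1, 0]].

Note the characteristic polynomial does not split into linear factors over ℚ, so A has no Jordan form over ℚ; the rational canonical form exists over any field.

R = [[0, 0, 2], [1, 0, -2], [0, 1, 0]]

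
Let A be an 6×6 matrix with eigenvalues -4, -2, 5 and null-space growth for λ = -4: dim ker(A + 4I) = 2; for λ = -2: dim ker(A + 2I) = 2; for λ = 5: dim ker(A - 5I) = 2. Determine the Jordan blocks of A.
Jordan blocks: (-4, 1), (-4, 1), (-2, 1), (-2, 1), (5, 1), (5, 1)

λ = -4: successive nullity increments [2] count blocks of size ≥ k; block sizes are [1, 1].
λ = -2: successive nullity increments [2] count blocks of size ≥ k; block sizes are [1, 1].
λ = 5: successive nullity increments [2] count blocks of size ≥ k; block sizes are [1, 1].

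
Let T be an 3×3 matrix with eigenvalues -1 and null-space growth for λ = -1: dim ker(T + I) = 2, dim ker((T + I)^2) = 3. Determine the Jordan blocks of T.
Jordan blocks: (-1, 2), (-1, 1)

λ = -1: successive nullity increments [2, 1] count blocks of size ≥ k; block sizes are [2, 1].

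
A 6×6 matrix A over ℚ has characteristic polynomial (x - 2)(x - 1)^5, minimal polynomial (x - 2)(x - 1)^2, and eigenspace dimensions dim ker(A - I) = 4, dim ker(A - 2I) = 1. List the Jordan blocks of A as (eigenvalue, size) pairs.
λ = 1: algebraic multiplicity 5 (exponent in χ_A), largest block size 2 (exponent in m_A), 4 blocks (geometric multiplicity). These force block sizes [2, 1, 1, 1].
λ = 2: algebraic multiplicity 1 (exponent in χ_A), largest block size 1 (exponent in m_A), 1 block (geometric multiplicity). This forces block sizes [1].

Jordan blocks: (1, 2), (1, 1), (1, 1), (1, 1), (2, 1)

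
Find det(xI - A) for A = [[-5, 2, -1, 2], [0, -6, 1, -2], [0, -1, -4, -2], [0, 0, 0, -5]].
χ_A(x) = (x + 5)^4

xI - A = [[x + 5, -2, 1, -2], [0, x + 6, -1, 2], [0, 1, x + 4, 2], [0, 0, 0, x + 5]].

Expanding det(xI - A) along the first row:
det(xI - A) = + (x + 5)·det([[x + 6, -1, 2], [1, x + 4, 2], [0, 0, x + 5]]) - (-2)·det([[0, -1, 2], [0, x + 4, 2], [0, 0, x + 5]]) + (1)·det([[0, x + 6, 2], [0, 1, 2], [0, 0, x + 5]]) - (-2)·det([[0, x + 6, -1], [0, 1, x + 4], [0, 0, 0]]).

Evaluating gives χ_A(x) = x^4 + 20x^3 + 150x^2 + 500x + 625 = (x + 5)^4.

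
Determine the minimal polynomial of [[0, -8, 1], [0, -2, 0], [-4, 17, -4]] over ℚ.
m_A(x) = (x + 2)^3

The characteristic polynomial factors as (x + 2)^3. The minimal polynomial is ∏(x - λ)^{k_λ} where k_λ is the size of the largest Jordan block at λ.

For λ = -2: rank(A + 2I) = 2, and the largest Jordan block has size 3 (the smallest k with rank((A + 2I)^k) = rank((A + 2I)^(k+1))).

So m_A(x) = (x + 2)^3.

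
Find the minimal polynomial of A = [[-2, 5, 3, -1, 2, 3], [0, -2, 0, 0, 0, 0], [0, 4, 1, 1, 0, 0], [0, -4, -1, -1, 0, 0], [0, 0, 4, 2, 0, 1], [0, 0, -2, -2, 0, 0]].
The characteristic polynomial factors as x^4(x + 2)^2. The minimal polynomial is ∏(x - λ)^{k_λ} where k_λ is the size of the largest Jordan block at λ.

For λ = -2: rank(A + 2I) = 5, and the largest Jordan block has size 2 (the smallest k with rank((A + 2I)^k) = rank((A + 2I)^(k+1))).
For λ = 0: rank(A) = 4, and the largest Jordan block has size 2 (the smallest k with rank(A^k) = rank(A^(k+1))).

So m_A(x) = x^2(x + 2)^2.

m_A(x) = x^2(x + 2)^2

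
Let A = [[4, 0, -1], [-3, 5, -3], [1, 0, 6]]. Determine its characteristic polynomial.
xI - A = [[x - 4, 0, 1], [3, x - 5, 3], [-1, 0, x - 6]].

Expanding det(xI - A) along the first row:
det(xI - A) = + (x - 4)·det([[x - 5, 3], [0, x - 6]]) - (0)·det([[3, 3], [-1, x - 6]]) + (1)·det([[3, x - 5], [-1, 0]]).

Evaluating gives χ_A(x) = x^3 - 15x^2 + 75x - 125 = (x - 5)^3.

χ_A(x) = (x - 5)^3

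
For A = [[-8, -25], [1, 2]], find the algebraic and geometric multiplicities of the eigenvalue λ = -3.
algebraic multiplicity 2, geometric multiplicity 1

The characteristic polynomial is (x + 3)^2, so the factor x + 3 appears with exponent 2: the algebraic multiplicity is 2.

rank(A + 3I) = 1, so the eigenspace has dimension 2 - 1 = 1: the geometric multiplicity is 1.

Since 1 < 2, A is not diagonalizable.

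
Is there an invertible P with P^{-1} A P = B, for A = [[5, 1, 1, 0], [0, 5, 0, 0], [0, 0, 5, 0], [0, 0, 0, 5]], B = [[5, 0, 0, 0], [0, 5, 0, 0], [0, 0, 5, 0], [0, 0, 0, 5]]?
Both have characteristic polynomial (x - 5)^4, but the minimal polynomial of A is (x - 5)^2 while the minimal polynomial of B is x - 5. The minimal polynomial is a similarity invariant, so A and B are not similar.

No.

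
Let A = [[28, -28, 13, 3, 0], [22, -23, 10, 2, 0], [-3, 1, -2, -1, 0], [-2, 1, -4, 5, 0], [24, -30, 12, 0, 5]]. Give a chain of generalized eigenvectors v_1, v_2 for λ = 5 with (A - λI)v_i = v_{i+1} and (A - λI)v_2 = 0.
v_1 = [[0, 0, 0, 1, 0]]^T, v_2 = [[3, 2, -1, 0, 0]]^T

We seek v_1 ∈ ker((A - 5I)^2) \ ker(A - 5I), then set v_{i+1} = (A - 5I) v_i.

One such chain is v_1 = [[0, 0, 0, 1, 0]]^T, v_2 = [[3, 2, -1, 0, 0]]^T. Check: (A - 5I) v_2 = [[0, 0, 0, 0, 0]]^T = 0.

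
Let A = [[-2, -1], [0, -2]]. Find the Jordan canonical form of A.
The characteristic polynomial is det(xI - A) = (x + 2)^2, so the eigenvalues are -2 (algebraic multiplicity 2).

For λ = -2: rank(A + 2I) = 1, rank((A + 2I)^2) = 0. The eigenspace has dimension 2 - 1 = 1, so there is 1 Jordan block; the rank sequence gives block sizes [2].

Assembling the blocks gives the Jordan form J above.

J = [[-2, 1], [0, -2]]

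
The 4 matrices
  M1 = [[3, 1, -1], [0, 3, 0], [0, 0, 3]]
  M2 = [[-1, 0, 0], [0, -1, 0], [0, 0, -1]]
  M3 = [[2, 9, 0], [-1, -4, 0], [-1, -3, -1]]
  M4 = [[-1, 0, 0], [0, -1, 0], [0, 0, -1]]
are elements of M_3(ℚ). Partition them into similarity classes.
Characteristic polynomials: χ_{M1} = (x - 3)^3, χ_{M2} = (x + 1)^3, χ_{M3} = (x + 1)^3, χ_{M4} = (x + 1)^3.

{M1}: invariant factors x - 3, (x - 3)^2.

{M2, M4}: invariant factors x + 1, x + 1, x + 1.

{M3}: invariant factors x + 1, (x + 1)^2.

Matrices are similar if and only if their invariant-factor lists agree; the partition into similarity classes is {M1}, {M2, M4}, {M3}.

3 classes: {M1}, {M2, M4}, {M3}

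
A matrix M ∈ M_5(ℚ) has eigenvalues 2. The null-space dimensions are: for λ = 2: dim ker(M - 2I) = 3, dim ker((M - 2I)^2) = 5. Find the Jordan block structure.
λ = 2: successive nullity increments [3, 2] count blocks of size ≥ k; block sizes are [2, 2, 1].

Jordan blocks: (2, 2), (2, 2), (2, 1)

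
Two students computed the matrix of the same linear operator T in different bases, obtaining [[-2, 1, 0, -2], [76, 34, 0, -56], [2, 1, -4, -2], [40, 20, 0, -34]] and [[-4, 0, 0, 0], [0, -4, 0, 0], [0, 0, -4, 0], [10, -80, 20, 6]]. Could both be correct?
No.

Both have characteristic polynomial (x - 6)(x + 4)^3, but the minimal polynomial of A is (x - 6)(x + 4)^2 while the minimal polynomial of B is (x - 6)(x + 4). The minimal polynomial is a similarity invariant, so A and B are not similar.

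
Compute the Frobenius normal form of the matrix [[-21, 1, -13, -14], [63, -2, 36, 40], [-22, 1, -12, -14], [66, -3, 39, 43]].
R = [[1, 0, 0, 0], [0, 0, 0, 5], [0, 1, 0, -11], [0, 0, 1, 7]]

The invariant factors of A (the non-unit diagonal entries of the Smith normal form of xI - A over ℚ[x]) are x - 1, (x - 5)(x - 1)^2, each dividing the next. The characteristic polynomial is their product, (x - 5)(x - 1)^3.

The rational canonical form is the block-diagonal matrix of companion matrices C(f_i):
R = [[1, 0, 0, 0], [0, 0, 0, 5], [0, 1, 0, -11], [0, 0, 1, 7]].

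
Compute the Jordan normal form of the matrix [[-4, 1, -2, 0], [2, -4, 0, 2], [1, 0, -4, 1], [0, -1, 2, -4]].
J = [[-4, 1, 0, 0], [0, -4, 0, 0], [0, 0, -4, 1], [0, 0, 0, -4]]

The characteristic polynomial is det(xI - A) = (x + 4)^4, so the eigenvalues are -4 (algebraic multiplicity 4).

For λ = -4: rank(A + 4I) = 2, rank((A + 4I)^2) = 0. The eigenspace has dimension 4 - 2 = 2, so there are 2 Jordan blocks; the rank sequence gives block sizes [2, 2].

Assembling the blocks gives the Jordan form J above.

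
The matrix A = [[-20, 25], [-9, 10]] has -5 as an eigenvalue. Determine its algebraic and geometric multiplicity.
The characteristic polynomial is (x + 5)^2, so the factor x + 5 appears with exponent 2: the algebraic multiplicity is 2.

rank(A + 5I) = 1, so the eigenspace has dimension 2 - 1 = 1: the geometric multiplicity is 1.

Since 1 < 2, A is not diagonalizable.

algebraic multiplicity 2, geometric multiplicity 1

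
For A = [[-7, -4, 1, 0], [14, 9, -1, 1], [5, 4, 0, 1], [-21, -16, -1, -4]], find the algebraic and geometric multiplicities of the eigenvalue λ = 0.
The characteristic polynomial is x^2(x + 1)^2, so the factor x appears with exponent 2: the algebraic multiplicity is 2.

rank(A) = 3, so the eigenspace has dimension 4 - 3 = 1: the geometric multiplicity is 1.

Since 1 < 2, A is not diagonalizable.

algebraic multiplicity 2, geometric multiplicity 1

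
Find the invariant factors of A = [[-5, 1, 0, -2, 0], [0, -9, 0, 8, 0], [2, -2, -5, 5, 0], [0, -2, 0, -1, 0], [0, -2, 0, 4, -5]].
x + 5, (x + 5)^2, (x + 5)^2

The Jordan structure of A has elementary divisors (x + 5)^2, (x + 5)^2, (x + 5). Arranging the block sizes at each eigenvalue in decreasing order and taking row products gives the invariant factors.

Invariant factors (smallest first, each dividing the next): x + 5, (x + 5)^2, (x + 5)^2.

Check: the last factor (x + 5)^2 is the minimal polynomial, and the product (x + 5)^5 is the characteristic polynomial.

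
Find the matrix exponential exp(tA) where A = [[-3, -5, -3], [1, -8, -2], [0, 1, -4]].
e^{tA} = [[(-t^2 + 4*t + 2)*e^{-5*t}/2, t*(t - 5)*e^{-5*t}, t*(t - 6)*e^{-5*t}/2], [t*(2 - t)*e^{-5*t}/2, (t*(t - 2) - t + 1)*e^{-5*t}, t*(t - 4)*e^{-5*t}/2], [t^2*e^{-5*t}/2, t*(1 - t)*e^{-5*t}, (-t^2/2 + t + 1)*e^{-5*t}]]

A has Jordan form J = [[-5, 1, 0], [0, -5, 1], [0, 0, -5]] with A = PJP^{-1}, so e^{tA} = P e^{tJ} P^{-1}.

For a Jordan block J_k(λ), e^{tJ_k(λ)} = e^{λt} · (I + tN + t^2 N^2/2! + ... + t^{k-1} N^{k-1}/(k-1)!) where N is the nilpotent superdiagonal part.

Assembling the blocks and conjugating back gives the entries of e^{tA} as shown above.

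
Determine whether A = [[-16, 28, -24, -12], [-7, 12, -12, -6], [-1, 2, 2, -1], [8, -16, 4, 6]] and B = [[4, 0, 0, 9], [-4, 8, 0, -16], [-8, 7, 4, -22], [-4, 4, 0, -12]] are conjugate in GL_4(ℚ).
Two matrices over a field are similar if and only if they have the same invariant factors.

Both A and B have characteristic polynomial (x - 4)^2(x + 2)^2 and minimal polynomial (x - 4)^2(x + 2)^2. Computing further, both have invariant factors (x - 4)^2(x + 2)^2. Hence A and B are similar.

Yes.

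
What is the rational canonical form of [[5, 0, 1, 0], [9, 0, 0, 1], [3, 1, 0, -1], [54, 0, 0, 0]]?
The invariant factors of A (the non-unit diagonal entries of the Smith normal form of xI - A over ℚ[x]) are (x - 3)^2(x - 2)(x + 3), each dividing the next. The characteristic polynomial is their product, (x - 3)^2(x - 2)(x + 3).

The rational canonical form is the block-diagonal matrix of companion matrices C(f_i):
R = [[0, 0, 0, 54], [1, 0, 0, -45], [0, 1, 0, 3], [0, 0, 1, 5]].

R = [[0, 0, 0, 54], [1, 0, 0, -45], [0, 1, 0, 3], [0, 0, 1, 5]]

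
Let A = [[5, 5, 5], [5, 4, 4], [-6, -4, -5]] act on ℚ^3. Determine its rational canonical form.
R = [[0, 0, 5], [1, 0, 4], [0, 1, 4]]

The invariant factors of A (the non-unit diagonal entries of the Smith normal form of xI - A over ℚ[x]) are (x - 5)(x^2 + x + 1), each dividing the next. The characteristic polynomial is their product, (x - 5)(x^2 + x + 1).

The rational canonical form is the block-diagonal matrix of companion matrices C(f_i):
R = [[0, 0, 5], [1, 0, 4], [0, 1, 4]].

Note the characteristic polynomial does not split into linear factors over ℚ, so A has no Jordan form over ℚ; the rational canonical form exists over any field.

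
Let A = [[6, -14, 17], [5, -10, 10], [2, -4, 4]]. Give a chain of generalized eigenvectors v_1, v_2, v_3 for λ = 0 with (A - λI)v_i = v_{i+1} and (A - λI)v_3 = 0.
v_1 = [[4, 3, 1]]^T, v_2 = [[-1, 0, 0]]^T, v_3 = [[-6, -5, -2]]^T

We seek v_1 ∈ ker(A^3) \ ker(A^2), then set v_{i+1} = A v_i.

One such chain is v_1 = [[4, 3, 1]]^T, v_2 = [[-1, 0, 0]]^T, v_3 = [[-6, -5, -2]]^T. Check: A v_3 = [[0, 0, 0]]^T = 0.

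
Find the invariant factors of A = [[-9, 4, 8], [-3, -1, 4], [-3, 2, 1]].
x + 3, (x + 3)^2

The Jordan structure of A has elementary divisors (x + 3)^2, (x + 3). Arranging the block sizes at each eigenvalue in decreasing order and taking row products gives the invariant factors.

Invariant factors (smallest first, each dividing the next): x + 3, (x + 3)^2.

Check: the last factor (x + 3)^2 is the minimal polynomial, and the product (x + 3)^3 is the characteristic polynomial.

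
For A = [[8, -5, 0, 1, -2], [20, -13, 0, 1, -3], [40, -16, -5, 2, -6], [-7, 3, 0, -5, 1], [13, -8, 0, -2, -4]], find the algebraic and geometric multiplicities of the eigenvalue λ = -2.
The characteristic polynomial is (x + 2)^2(x + 5)^3, so the factor x + 2 appears with exponent 2: the algebraic multiplicity is 2.

rank(A + 2I) = 4, so the eigenspace has dimension 5 - 4 = 1: the geometric multiplicity is 1.

Since 1 < 2, A is not diagonalizable.

algebraic multiplicity 2, geometric multiplicity 1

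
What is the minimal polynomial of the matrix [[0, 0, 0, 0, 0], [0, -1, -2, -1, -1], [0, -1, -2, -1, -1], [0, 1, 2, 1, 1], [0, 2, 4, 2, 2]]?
m_A(x) = x^2

The characteristic polynomial factors as x^5. The minimal polynomial is ∏(x - λ)^{k_λ} where k_λ is the size of the largest Jordan block at λ.

For λ = 0: rank(A) = 1, and the largest Jordan block has size 2 (the smallest k with rank(A^k) = rank(A^(k+1))).

So m_A(x) = x^2.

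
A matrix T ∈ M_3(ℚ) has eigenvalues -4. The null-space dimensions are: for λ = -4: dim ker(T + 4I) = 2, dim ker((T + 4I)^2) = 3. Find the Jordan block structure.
Jordan blocks: (-4, 2), (-4, 1)

λ = -4: successive nullity increments [2, 1] count blocks of size ≥ k; block sizes are [2, 1].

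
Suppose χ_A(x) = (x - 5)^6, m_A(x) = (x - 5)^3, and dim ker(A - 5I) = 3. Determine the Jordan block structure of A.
Jordan blocks: (5, 3), (5, 2), (5, 1)

λ = 5: algebraic multiplicity 6 (exponent in χ_A), largest block size 3 (exponent in m_A), 3 blocks (geometric multiplicity). These force block sizes [3, 2, 1].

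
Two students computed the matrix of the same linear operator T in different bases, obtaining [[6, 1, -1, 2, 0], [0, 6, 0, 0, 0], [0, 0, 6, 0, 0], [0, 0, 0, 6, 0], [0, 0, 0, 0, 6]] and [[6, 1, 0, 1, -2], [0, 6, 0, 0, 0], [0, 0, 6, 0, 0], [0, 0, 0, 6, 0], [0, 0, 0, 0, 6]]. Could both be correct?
Two matrices over a field are similar if and only if they have the same invariant factors.

Both A and B have characteristic polynomial (x - 6)^5 and minimal polynomial (x - 6)^2. Computing further, both have invariant factors x - 6, x - 6, x - 6, (x - 6)^2. Hence A and B are similar.

Yes.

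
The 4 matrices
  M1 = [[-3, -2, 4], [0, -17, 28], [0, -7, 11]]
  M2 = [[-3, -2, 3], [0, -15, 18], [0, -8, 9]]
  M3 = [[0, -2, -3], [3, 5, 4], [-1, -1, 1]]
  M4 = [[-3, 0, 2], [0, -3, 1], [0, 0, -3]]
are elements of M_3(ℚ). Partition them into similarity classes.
2 classes: {M1, M2, M4}, {M3}

Characteristic polynomials: χ_{M1} = (x + 3)^3, χ_{M2} = (x + 3)^3, χ_{M3} = (x - 2)^3, χ_{M4} = (x + 3)^3.

{M1, M2, M4}: invariant factors x + 3, (x + 3)^2.

{M3}: invariant factors (x - 2)^3.

Matrices are similar if and only if their invariant-factor lists agree; the partition into similarity classes is {M1, M2, M4}, {M3}.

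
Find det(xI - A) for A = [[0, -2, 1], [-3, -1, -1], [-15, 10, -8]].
xI - A = [[x, 2, -1], [3, x + 1, 1], [15, -10, x + 8]].

Expanding det(xI - A) along the first row:
det(xI - A) = + (x)·det([[x + 1, 1], [-10, x + 8]]) - (2)·det([[3, 1], [15, x + 8]]) + (-1)·det([[3, x + 1], [15, -10]]).

Evaluating gives χ_A(x) = x^3 + 9x^2 + 27x + 27 = (x + 3)^3.

χ_A(x) = (x + 3)^3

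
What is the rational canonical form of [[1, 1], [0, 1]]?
R = [[0, -1], [1, 2]]

The invariant factors of A (the non-unit diagonal entries of the Smith normal form of xI - A over ℚ[x]) are (x - 1)^2, each dividing the next. The characteristic polynomial is their product, (x - 1)^2.

The rational canonical form is the block-diagonal matrix of companion matrices C(f_i):
R = [[0, -1], [1, 2]].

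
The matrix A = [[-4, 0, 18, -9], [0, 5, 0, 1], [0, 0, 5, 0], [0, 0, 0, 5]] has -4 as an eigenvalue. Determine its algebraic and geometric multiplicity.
algebraic multiplicity 1, geometric multiplicity 1

The characteristic polynomial is (x - 5)^3(x + 4), so the factor x + 4 appears with exponent 1: the algebraic multiplicity is 1.

rank(A + 4I) = 3, so the eigenspace has dimension 4 - 3 = 1: the geometric multiplicity is 1.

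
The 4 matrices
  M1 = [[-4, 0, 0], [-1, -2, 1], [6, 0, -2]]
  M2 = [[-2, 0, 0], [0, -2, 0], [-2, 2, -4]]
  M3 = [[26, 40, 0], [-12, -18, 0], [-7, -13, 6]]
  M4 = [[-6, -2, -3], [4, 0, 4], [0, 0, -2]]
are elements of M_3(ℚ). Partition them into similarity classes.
Characteristic polynomials: χ_{M1} = (x + 2)^2(x + 4), χ_{M2} = (x + 2)^2(x + 4), χ_{M3} = (x - 6)^2(x - 2), χ_{M4} = (x + 2)^2(x + 4).

{M1, M4}: invariant factors (x + 2)^2(x + 4).

{M2}: invariant factors x + 2, (x + 2)(x + 4).

{M3}: invariant factors (x - 6)^2(x - 2).

Matrices are similar if and only if their invariant-factor lists agree; the partition into similarity classes is {M1, M4}, {M2}, {M3}.

3 classes: {M1, M4}, {M2}, {M3}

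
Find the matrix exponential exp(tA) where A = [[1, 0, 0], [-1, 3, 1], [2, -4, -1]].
e^{tA} = [[e^{t}, 0, 0], [-t*e^{t}, (2*t + 1)*e^{t}, t*e^{t}], [2*t*e^{t}, -4*t*e^{t}, (1 - 2*t)*e^{t}]]

A has Jordan form J = [[1, 1, 0], [0, 1, 0], [0, 0, 1]] with A = PJP^{-1}, so e^{tA} = P e^{tJ} P^{-1}.

For a Jordan block J_k(λ), e^{tJ_k(λ)} = e^{λt} · (I + tN + t^2 N^2/2! + ... + t^{k-1} N^{k-1}/(k-1)!) where N is the nilpotent superdiagonal part.

Assembling the blocks and conjugating back gives the entries of e^{tA} as shown above.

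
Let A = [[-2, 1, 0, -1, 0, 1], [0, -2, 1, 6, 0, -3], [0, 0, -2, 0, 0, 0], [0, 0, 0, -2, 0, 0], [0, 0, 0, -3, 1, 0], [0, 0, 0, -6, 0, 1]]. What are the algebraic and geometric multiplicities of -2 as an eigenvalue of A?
algebraic multiplicity 4, geometric multiplicity 2

The characteristic polynomial is (x - 1)^2(x + 2)^4, so the factor x + 2 appears with exponent 4: the algebraic multiplicity is 4.

rank(A + 2I) = 4, so the eigenspace has dimension 6 - 4 = 2: the geometric multiplicity is 2.

Since 2 < 4, A is not diagonalizable.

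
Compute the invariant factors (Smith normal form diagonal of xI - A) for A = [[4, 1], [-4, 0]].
(x - 2)^2

The Jordan structure of A has elementary divisors (x - 2)^2. Arranging the block sizes at each eigenvalue in decreasing order and taking row products gives the invariant factors.

Invariant factors (smallest first, each dividing the next): (x - 2)^2.

Check: the last factor (x - 2)^2 is the minimal polynomial, and the product (x - 2)^2 is the characteristic polynomial.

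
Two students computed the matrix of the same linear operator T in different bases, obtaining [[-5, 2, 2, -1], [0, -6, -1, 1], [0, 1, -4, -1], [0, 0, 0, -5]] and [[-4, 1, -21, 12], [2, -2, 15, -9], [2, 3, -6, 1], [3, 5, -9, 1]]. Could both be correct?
trace(A) = -20 but trace(B) = -11. The trace is a similarity invariant, so A and B are not similar.

No.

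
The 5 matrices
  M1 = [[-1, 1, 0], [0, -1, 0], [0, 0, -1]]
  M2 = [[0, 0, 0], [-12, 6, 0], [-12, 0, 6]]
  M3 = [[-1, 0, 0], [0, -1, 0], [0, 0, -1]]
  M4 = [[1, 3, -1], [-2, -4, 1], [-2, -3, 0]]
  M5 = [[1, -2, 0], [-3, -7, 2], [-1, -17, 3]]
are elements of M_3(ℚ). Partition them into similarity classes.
Characteristic polynomials: χ_{M1} = (x + 1)^3, χ_{M2} = x(x - 6)^2, χ_{M3} = (x + 1)^3, χ_{M4} = (x + 1)^3, χ_{M5} = (x + 1)^3.

{M1, M4}: invariant factors x + 1, (x + 1)^2.

{M2}: invariant factors x - 6, x(x - 6).

{M3}: invariant factors x + 1, x + 1, x + 1.

{M5}: invariant factors (x + 1)^3.

Matrices are similar if and only if their invariant-factor lists agree; the partition into similarity classes is {M1, M4}, {M2}, {M3}, {M5}.

4 classes: {M1, M4}, {M2}, {M3}, {M5}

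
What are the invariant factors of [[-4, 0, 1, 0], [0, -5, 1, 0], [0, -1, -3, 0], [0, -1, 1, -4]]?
x + 4, (x + 4)^3

The Jordan structure of A has elementary divisors (x + 4)^3, (x + 4). Arranging the block sizes at each eigenvalue in decreasing order and taking row products gives the invariant factors.

Invariant factors (smallest first, each dividing the next): x + 4, (x + 4)^3.

Check: the last factor (x + 4)^3 is the minimal polynomial, and the product (x + 4)^4 is the characteristic polynomial.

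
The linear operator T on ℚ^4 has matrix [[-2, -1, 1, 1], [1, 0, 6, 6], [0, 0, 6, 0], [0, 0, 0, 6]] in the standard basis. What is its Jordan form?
J = [[-1, 1, 0, 0], [0, -1, 0, 0], [0, 0, 6, 0], [0, 0, 0, 6]]

The characteristic polynomial is det(xI - A) = (x - 6)^2(x + 1)^2, so the eigenvalues are -1 (algebraic multiplicity 2), 6 (algebraic multiplicity 2).

For λ = -1: rank(A + I) = 3, rank((A + I)^2) = 2. The eigenspace has dimension 4 - 3 = 1, so there is 1 Jordan block; the rank sequence gives block sizes [2].

For λ = 6: rank(A - 6I) = 2. The eigenspace has dimension 4 - 2 = 2, so there are 2 Jordan blocks; the rank sequence gives block sizes [1, 1].

Assembling the blocks gives the Jordan form J above.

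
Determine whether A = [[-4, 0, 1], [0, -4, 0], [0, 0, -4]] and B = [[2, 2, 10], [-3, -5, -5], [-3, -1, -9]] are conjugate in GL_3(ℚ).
Yes.

Two matrices over a field are similar if and only if they have the same invariant factors.

Both A and B have characteristic polynomial (x + 4)^3 and minimal polynomial (x + 4)^2. Computing further, both have invariant factors x + 4, (x + 4)^2. Hence A and B are similar.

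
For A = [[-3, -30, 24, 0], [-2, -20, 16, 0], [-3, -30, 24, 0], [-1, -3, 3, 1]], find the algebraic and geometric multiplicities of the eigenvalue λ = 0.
algebraic multiplicity 2, geometric multiplicity 2

The characteristic polynomial is x^2(x - 1)^2, so the factor x appears with exponent 2: the algebraic multiplicity is 2.

rank(A) = 2, so the eigenspace has dimension 4 - 2 = 2: the geometric multiplicity is 2.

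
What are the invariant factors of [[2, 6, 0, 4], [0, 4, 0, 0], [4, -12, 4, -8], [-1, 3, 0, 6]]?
x - 4, x - 4, (x - 4)^2

The Jordan structure of A has elementary divisors (x - 4)^2, (x - 4), (x - 4). Arranging the block sizes at each eigenvalue in decreasing order and taking row products gives the invariant factors.

Invariant factors (smallest first, each dividing the next): x - 4, x - 4, (x - 4)^2.

Check: the last factor (x - 4)^2 is the minimal polynomial, and the product (x - 4)^4 is the characteristic polynomial.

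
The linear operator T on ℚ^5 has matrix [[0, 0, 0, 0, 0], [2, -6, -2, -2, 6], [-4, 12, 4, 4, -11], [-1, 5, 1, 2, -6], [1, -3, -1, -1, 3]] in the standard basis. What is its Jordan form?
The characteristic polynomial is det(xI - A) = x^2(x - 1)^3, so the eigenvalues are 0 (algebraic multiplicity 2), 1 (algebraic multiplicity 3).

For λ = 0: rank(A) = 3. The eigenspace has dimension 5 - 3 = 2, so there are 2 Jordan blocks; the rank sequence gives block sizes [1, 1].

For λ = 1: rank(A - I) = 4, rank((A - I)^2) = 3, rank((A - I)^3) = 2. The eigenspace has dimension 5 - 4 = 1, so there is 1 Jordan block; the rank sequence gives block sizes [3].

Assembling the blocks gives the Jordan form J above.

J = [[0, 0, 0, 0, 0], [0, 0, 0, 0, 0], [0, 0, 1, 1, 0], [0, 0, 0, 1, 1], [0, 0, 0, 0, 1]]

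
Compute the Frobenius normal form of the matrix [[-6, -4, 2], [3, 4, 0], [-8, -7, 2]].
The invariant factors of A (the non-unit diagonal entries of the Smith normal form of xI - A over ℚ[x]) are x^3 + 2, each dividing the next. The characteristic polynomial is their product, x^3 + 2.

The rational canonical form is the block-diagonal matrix of companion matrices C(f_i):
R = [[0, 0, -2], [1, 0, 0], [0, 1, 0]].

Note the characteristic polynomial does not split into linear factors over ℚ, so A has no Jordan form over ℚ; the rational canonical form exists over any field.

R = [[0, 0, -2], [1, 0, 0], [0, 1, 0]]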